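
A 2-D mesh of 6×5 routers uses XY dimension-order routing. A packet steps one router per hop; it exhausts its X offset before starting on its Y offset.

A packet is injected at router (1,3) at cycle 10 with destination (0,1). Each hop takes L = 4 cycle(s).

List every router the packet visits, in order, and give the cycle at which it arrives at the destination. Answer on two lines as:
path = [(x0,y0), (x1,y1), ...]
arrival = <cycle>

path = [(1,3), (0,3), (0,2), (0,1)]
arrival = 22

#0 — 1,3 | c10
#1 — 0,3 | c14 | W
#2 — 0,2 | c18 | S
#3 — 0,1 | c22 | S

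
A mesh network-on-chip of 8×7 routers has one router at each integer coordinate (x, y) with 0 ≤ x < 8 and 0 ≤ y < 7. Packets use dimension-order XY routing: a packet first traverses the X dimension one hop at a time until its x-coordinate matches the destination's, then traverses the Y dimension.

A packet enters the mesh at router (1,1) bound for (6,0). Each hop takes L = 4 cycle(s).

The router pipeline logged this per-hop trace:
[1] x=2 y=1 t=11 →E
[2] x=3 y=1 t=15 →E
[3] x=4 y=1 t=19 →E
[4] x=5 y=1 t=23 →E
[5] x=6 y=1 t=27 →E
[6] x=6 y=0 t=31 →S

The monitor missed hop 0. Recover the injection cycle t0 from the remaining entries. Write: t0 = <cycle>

At hop 1 the cycle is 11; in general cyc_k = t0 + kL.
Therefore t0 = 11 − L = 7.

t0 = 7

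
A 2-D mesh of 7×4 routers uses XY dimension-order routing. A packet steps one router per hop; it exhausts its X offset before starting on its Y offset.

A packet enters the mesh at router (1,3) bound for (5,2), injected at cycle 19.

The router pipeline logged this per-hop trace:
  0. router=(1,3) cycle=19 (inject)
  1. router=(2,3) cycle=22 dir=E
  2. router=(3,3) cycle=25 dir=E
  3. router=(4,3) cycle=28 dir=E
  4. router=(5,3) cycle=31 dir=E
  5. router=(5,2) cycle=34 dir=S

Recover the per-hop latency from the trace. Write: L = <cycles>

L = 3

Between hops 0 and 1 the cycle counter advances 22 − 19 = 3.
One hop costs L cycles, so L = 3.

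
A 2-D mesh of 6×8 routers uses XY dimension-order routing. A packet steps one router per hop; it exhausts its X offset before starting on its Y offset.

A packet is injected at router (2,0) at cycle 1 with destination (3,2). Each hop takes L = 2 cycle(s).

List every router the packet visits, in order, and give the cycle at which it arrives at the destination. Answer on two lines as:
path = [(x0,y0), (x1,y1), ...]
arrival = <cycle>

path = [(2,0), (3,0), (3,1), (3,2)]
arrival = 7

  0. router=(2,0) cycle=1 (inject)
  1. router=(3,0) cycle=3 dir=E
  2. router=(3,1) cycle=5 dir=N
  3. router=(3,2) cycle=7 dir=N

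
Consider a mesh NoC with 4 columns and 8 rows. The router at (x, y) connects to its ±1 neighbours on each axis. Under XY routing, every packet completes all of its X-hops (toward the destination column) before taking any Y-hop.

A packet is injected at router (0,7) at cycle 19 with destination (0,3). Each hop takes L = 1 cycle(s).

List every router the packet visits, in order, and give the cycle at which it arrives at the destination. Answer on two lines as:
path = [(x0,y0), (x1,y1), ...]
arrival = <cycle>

path = [(0,7), (0,6), (0,5), (0,4), (0,3)]
arrival = 23

[0] x=0 y=7 t=19
[1] x=0 y=6 t=20 →S
[2] x=0 y=5 t=21 →S
[3] x=0 y=4 t=22 →S
[4] x=0 y=3 t=23 →S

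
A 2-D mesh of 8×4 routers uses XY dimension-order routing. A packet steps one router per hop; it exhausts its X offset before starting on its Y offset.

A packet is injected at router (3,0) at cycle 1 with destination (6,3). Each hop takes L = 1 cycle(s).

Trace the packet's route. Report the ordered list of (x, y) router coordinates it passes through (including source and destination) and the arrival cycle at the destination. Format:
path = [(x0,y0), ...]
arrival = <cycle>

  0. router=(3,0) cycle=1 (inject)
  1. router=(4,0) cycle=2 dir=E
  2. router=(5,0) cycle=3 dir=E
  3. router=(6,0) cycle=4 dir=E
  4. router=(6,1) cycle=5 dir=N
  5. router=(6,2) cycle=6 dir=N
  6. router=(6,3) cycle=7 dir=N

path = [(3,0), (4,0), (5,0), (6,0), (6,1), (6,2), (6,3)]
arrival = 7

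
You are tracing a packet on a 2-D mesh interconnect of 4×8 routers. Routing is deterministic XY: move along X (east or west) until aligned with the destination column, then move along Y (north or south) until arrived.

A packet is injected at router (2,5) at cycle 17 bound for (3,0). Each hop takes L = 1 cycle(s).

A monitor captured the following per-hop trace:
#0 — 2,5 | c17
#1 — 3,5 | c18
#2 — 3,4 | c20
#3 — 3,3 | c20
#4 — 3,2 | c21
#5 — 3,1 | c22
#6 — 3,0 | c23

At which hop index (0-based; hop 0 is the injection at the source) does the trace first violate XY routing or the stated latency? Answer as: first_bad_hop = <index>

[1] (+1,+0) / 1c ⇒ ok
[2] (+0,-1) / 2c ⇒ BAD: Δcyc=2≠L

first_bad_hop = 2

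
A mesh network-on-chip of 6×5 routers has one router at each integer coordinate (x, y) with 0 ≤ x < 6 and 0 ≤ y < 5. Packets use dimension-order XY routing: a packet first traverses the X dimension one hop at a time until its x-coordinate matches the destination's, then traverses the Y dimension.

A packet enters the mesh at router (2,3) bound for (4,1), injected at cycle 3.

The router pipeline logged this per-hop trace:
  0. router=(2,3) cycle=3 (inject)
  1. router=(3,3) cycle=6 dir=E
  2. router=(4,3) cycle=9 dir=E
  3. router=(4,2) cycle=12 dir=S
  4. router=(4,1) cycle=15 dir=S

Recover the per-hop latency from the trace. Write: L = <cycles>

Between hops 0 and 1 the cycle counter advances 6 − 3 = 3.
Per-hop latency L = Δcyc = 3.

L = 3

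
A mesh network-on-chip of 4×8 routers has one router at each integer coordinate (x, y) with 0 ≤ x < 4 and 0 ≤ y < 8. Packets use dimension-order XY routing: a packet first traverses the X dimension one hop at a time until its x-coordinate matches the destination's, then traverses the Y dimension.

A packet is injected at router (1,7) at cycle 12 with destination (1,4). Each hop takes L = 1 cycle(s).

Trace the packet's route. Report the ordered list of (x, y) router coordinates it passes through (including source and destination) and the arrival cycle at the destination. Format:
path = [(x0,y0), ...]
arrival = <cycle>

path = [(1,7), (1,6), (1,5), (1,4)]
arrival = 15

hop 0: (1,7) @ cyc 12
hop 1: (1,6) @ cyc 13  [S]
hop 2: (1,5) @ cyc 14  [S]
hop 3: (1,4) @ cyc 15  [S]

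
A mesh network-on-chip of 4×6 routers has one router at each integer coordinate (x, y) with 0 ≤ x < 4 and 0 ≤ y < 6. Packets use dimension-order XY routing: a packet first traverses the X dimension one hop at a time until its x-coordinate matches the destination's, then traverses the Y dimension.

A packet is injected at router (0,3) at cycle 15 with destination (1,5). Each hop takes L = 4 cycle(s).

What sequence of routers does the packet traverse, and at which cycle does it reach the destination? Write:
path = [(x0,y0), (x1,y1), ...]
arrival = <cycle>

path = [(0,3), (1,3), (1,4), (1,5)]
arrival = 27

#0 — 0,3 | c15
#1 — 1,3 | c19 | E
#2 — 1,4 | c23 | N
#3 — 1,5 | c27 | N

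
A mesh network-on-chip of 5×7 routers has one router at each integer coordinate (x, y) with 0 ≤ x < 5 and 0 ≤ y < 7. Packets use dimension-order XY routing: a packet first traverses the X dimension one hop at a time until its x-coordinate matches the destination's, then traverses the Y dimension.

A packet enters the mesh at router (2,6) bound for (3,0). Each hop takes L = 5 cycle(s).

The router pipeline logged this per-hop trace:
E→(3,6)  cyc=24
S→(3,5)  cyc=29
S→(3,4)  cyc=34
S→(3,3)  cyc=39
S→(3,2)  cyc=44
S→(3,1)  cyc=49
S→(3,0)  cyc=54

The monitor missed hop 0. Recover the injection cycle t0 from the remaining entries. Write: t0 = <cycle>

t0 = 19

At hop 1 the cycle is 24; in general cyc_k = t0 + kL.
Subtract one hop: t0 = 24 − 5 = 19.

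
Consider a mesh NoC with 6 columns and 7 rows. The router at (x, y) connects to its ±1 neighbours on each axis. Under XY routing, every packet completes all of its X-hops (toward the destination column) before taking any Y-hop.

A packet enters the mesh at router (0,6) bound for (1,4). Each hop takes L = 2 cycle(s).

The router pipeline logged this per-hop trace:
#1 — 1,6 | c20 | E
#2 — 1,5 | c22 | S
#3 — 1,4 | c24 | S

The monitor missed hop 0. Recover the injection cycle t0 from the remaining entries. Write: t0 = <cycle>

t0 = 18

The first recorded entry is hop 1 at cycle 20.
Therefore t0 = 20 − L = 18.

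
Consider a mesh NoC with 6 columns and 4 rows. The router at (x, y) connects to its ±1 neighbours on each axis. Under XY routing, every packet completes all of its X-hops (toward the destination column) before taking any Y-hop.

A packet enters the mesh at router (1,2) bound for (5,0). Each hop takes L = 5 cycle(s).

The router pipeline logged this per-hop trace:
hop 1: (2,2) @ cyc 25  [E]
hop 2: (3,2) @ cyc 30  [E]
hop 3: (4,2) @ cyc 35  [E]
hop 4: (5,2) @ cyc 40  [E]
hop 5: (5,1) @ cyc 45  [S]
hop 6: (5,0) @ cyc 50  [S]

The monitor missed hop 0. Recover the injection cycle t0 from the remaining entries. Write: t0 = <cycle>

t0 = 20

The first recorded entry is hop 1 at cycle 25.
Subtract one hop: t0 = 25 − 5 = 20.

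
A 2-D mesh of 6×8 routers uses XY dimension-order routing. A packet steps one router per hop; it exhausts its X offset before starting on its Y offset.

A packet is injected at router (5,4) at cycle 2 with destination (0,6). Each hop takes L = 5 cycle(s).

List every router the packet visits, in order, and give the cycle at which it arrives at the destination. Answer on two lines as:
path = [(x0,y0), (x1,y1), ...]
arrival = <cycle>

src (5,4)  cyc=2
W→(4,4)  cyc=7
W→(3,4)  cyc=12
W→(2,4)  cyc=17
W→(1,4)  cyc=22
W→(0,4)  cyc=27
N→(0,5)  cyc=32
N→(0,6)  cyc=37

path = [(5,4), (4,4), (3,4), (2,4), (1,4), (0,4), (0,5), (0,6)]
arrival = 37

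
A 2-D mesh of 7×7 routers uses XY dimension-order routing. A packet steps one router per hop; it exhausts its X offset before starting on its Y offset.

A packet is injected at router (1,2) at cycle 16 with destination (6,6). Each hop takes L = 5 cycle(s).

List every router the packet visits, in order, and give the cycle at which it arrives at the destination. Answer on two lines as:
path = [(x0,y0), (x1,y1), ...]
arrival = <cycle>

path = [(1,2), (2,2), (3,2), (4,2), (5,2), (6,2), (6,3), (6,4), (6,5), (6,6)]
arrival = 61

hop 0: (1,2) @ cyc 16
hop 1: (2,2) @ cyc 21  [E]
hop 2: (3,2) @ cyc 26  [E]
hop 3: (4,2) @ cyc 31  [E]
hop 4: (5,2) @ cyc 36  [E]
hop 5: (6,2) @ cyc 41  [E]
hop 6: (6,3) @ cyc 46  [N]
hop 7: (6,4) @ cyc 51  [N]
hop 8: (6,5) @ cyc 56  [N]
hop 9: (6,6) @ cyc 61  [N]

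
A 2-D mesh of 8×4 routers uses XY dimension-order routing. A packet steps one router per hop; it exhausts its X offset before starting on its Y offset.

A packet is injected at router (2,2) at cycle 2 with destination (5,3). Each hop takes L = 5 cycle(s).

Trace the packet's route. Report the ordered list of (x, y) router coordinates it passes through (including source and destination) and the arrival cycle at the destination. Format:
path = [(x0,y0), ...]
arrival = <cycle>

path = [(2,2), (3,2), (4,2), (5,2), (5,3)]
arrival = 22

src (2,2)  cyc=2
E→(3,2)  cyc=7
E→(4,2)  cyc=12
E→(5,2)  cyc=17
N→(5,3)  cyc=22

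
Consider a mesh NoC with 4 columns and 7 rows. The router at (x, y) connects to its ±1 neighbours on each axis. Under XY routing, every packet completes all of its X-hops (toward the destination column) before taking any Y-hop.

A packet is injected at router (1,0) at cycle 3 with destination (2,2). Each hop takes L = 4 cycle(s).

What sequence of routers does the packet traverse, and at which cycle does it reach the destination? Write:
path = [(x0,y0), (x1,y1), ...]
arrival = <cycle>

  0. router=(1,0) cycle=3 (inject)
  1. router=(2,0) cycle=7 dir=E
  2. router=(2,1) cycle=11 dir=N
  3. router=(2,2) cycle=15 dir=N

path = [(1,0), (2,0), (2,1), (2,2)]
arrival = 15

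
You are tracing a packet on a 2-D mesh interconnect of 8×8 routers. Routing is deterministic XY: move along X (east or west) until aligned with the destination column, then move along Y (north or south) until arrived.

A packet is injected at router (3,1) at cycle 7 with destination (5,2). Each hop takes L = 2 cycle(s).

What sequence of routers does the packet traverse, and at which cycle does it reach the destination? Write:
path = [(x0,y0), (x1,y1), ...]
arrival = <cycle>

path = [(3,1), (4,1), (5,1), (5,2)]
arrival = 13

#0 — 3,1 | c7
#1 — 4,1 | c9 | E
#2 — 5,1 | c11 | E
#3 — 5,2 | c13 | N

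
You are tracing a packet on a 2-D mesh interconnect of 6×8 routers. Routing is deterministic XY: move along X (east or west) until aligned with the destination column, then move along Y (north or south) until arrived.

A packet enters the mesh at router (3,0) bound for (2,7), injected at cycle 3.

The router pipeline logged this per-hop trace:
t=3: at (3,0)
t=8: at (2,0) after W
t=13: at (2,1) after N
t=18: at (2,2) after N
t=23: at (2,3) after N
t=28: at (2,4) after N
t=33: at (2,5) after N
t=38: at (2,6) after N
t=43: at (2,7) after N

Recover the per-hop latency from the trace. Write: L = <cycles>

L = 5

Δcyc across hop 0→1: 8 − 3 = 5.
Each hop adds L, hence L = 5.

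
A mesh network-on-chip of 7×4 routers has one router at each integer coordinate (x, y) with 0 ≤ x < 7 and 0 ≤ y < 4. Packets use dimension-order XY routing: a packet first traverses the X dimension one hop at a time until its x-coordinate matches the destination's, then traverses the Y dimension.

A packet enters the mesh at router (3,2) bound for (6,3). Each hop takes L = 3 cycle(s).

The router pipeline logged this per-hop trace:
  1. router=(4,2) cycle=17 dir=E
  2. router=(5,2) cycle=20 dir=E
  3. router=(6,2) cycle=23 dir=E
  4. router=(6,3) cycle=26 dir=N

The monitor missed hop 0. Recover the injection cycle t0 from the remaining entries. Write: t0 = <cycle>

The first recorded entry is hop 1 at cycle 17.
Therefore t0 = 17 − L = 14.

t0 = 14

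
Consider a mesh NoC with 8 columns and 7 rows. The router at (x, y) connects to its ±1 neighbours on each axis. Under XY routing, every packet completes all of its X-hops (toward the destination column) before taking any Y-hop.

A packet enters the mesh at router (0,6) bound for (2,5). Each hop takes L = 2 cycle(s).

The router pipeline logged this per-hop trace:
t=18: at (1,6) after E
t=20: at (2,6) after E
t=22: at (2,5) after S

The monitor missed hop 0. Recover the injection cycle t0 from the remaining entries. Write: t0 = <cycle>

t0 = 16

At hop 1 the cycle is 18; in general cyc_k = t0 + kL.
So t0 = 18 − 1·2 = 16.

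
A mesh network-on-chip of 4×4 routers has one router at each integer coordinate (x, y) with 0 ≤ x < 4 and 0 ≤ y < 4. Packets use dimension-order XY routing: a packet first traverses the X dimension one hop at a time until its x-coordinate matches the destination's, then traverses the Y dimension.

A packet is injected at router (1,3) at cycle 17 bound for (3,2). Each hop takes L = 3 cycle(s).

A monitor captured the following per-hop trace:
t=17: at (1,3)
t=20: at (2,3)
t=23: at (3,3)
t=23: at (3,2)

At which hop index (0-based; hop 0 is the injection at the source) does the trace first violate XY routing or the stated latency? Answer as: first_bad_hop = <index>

[1] (+1,+0) / 3c ⇒ ok
[2] (+1,+0) / 3c ⇒ ok
[3] (+0,-1) / 0c ⇒ BAD: Δcyc=0≠L

first_bad_hop = 3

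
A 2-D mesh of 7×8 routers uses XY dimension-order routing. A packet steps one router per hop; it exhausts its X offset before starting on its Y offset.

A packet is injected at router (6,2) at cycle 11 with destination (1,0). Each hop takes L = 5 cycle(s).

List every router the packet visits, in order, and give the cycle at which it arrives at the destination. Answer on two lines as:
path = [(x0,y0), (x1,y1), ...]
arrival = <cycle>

path = [(6,2), (5,2), (4,2), (3,2), (2,2), (1,2), (1,1), (1,0)]
arrival = 46

src (6,2)  cyc=11
W→(5,2)  cyc=16
W→(4,2)  cyc=21
W→(3,2)  cyc=26
W→(2,2)  cyc=31
W→(1,2)  cyc=36
S→(1,1)  cyc=41
S→(1,0)  cyc=46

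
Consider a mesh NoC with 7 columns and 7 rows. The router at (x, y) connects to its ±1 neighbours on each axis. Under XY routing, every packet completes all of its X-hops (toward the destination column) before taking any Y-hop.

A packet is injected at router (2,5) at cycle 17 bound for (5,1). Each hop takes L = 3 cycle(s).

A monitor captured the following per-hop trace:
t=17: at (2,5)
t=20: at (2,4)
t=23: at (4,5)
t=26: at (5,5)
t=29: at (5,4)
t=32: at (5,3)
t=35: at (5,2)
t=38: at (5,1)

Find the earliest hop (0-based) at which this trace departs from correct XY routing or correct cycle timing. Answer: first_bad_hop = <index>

first_bad_hop = 1

[1] (+0,-1) / 3c ⇒ BAD: Y-move but x=2≠5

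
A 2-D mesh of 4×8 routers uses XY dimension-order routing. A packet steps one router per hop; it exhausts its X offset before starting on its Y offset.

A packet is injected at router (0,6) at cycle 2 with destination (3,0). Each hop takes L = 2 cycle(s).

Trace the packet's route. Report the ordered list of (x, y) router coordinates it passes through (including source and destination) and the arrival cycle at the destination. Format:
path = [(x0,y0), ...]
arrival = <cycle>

#0 — 0,6 | c2
#1 — 1,6 | c4 | E
#2 — 2,6 | c6 | E
#3 — 3,6 | c8 | E
#4 — 3,5 | c10 | S
#5 — 3,4 | c12 | S
#6 — 3,3 | c14 | S
#7 — 3,2 | c16 | S
#8 — 3,1 | c18 | S
#9 — 3,0 | c20 | S

path = [(0,6), (1,6), (2,6), (3,6), (3,5), (3,4), (3,3), (3,2), (3,1), (3,0)]
arrival = 20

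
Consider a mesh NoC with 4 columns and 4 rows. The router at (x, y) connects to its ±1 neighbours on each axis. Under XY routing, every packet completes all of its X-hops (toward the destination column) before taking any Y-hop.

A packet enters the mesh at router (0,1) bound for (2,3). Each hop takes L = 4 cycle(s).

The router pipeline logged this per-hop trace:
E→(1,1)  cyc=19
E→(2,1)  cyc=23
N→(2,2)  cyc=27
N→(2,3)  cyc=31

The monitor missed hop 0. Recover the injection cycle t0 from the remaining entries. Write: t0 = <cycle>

t0 = 15

At hop 1 the cycle is 19; in general cyc_k = t0 + kL.
t0 = cyc[1] − L = 19 − 4 = 15.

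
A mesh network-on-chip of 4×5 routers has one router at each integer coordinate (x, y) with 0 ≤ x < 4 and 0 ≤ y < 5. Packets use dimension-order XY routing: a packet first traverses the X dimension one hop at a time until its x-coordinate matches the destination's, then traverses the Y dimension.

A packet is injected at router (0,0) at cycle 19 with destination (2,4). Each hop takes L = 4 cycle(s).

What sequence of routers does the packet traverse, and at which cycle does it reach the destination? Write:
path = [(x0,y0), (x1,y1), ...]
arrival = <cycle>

t=19: at (0,0)
t=23: at (1,0) after E
t=27: at (2,0) after E
t=31: at (2,1) after N
t=35: at (2,2) after N
t=39: at (2,3) after N
t=43: at (2,4) after N

path = [(0,0), (1,0), (2,0), (2,1), (2,2), (2,3), (2,4)]
arrival = 43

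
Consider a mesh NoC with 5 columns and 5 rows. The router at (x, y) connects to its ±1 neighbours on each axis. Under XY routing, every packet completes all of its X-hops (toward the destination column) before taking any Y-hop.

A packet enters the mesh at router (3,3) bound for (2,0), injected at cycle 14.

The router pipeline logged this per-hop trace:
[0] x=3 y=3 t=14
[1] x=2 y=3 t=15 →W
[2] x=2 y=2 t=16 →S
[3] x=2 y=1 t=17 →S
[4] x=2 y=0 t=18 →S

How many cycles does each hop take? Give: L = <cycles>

L = 1

Δcyc across hop 0→1: 15 − 14 = 1.
Each hop adds L, hence L = 1.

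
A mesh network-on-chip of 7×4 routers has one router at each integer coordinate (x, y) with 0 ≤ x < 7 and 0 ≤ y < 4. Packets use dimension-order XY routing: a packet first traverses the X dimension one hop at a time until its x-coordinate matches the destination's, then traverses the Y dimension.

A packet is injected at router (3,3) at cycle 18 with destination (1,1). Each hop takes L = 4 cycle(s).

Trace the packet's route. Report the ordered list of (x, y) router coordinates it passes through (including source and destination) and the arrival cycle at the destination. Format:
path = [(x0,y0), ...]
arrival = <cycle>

  0. router=(3,3) cycle=18 (inject)
  1. router=(2,3) cycle=22 dir=W
  2. router=(1,3) cycle=26 dir=W
  3. router=(1,2) cycle=30 dir=S
  4. router=(1,1) cycle=34 dir=S

path = [(3,3), (2,3), (1,3), (1,2), (1,1)]
arrival = 34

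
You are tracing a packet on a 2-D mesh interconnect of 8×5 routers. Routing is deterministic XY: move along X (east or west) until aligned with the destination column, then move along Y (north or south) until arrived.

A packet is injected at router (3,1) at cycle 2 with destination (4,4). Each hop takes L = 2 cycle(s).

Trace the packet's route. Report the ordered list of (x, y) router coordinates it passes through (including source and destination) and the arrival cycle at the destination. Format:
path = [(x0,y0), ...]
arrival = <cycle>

path = [(3,1), (4,1), (4,2), (4,3), (4,4)]
arrival = 10

  0. router=(3,1) cycle=2 (inject)
  1. router=(4,1) cycle=4 dir=E
  2. router=(4,2) cycle=6 dir=N
  3. router=(4,3) cycle=8 dir=N
  4. router=(4,4) cycle=10 dir=N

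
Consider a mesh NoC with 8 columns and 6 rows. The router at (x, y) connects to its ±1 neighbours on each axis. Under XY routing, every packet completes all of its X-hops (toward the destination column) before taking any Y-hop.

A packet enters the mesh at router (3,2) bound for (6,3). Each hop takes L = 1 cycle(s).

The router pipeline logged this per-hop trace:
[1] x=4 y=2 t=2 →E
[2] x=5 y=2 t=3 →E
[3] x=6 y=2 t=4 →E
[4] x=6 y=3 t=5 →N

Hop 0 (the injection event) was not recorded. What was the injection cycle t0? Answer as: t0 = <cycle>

t0 = 1

At hop 1 the cycle is 2; in general cyc_k = t0 + kL.
Subtract one hop: t0 = 2 − 1 = 1.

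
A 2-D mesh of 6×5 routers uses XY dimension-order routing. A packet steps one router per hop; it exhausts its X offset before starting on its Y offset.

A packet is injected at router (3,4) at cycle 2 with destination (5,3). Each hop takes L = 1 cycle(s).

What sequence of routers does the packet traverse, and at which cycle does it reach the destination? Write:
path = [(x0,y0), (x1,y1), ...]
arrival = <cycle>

t=2: at (3,4)
t=3: at (4,4) after E
t=4: at (5,4) after E
t=5: at (5,3) after S

path = [(3,4), (4,4), (5,4), (5,3)]
arrival = 5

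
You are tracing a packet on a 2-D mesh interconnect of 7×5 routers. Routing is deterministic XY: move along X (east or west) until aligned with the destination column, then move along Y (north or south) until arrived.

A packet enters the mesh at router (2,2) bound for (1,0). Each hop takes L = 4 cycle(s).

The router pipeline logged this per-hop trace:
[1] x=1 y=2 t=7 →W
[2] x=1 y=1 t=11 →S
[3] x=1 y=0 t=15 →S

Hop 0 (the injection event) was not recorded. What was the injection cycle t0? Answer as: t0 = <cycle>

t0 = 3

At hop 1 the cycle is 7; in general cyc_k = t0 + kL.
So t0 = 7 − 1·4 = 3.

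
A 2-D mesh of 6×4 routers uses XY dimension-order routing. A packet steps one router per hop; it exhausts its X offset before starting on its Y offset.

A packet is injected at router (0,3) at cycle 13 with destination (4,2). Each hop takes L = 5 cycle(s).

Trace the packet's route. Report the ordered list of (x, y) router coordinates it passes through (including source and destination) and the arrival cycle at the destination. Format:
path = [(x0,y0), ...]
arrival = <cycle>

#0 — 0,3 | c13
#1 — 1,3 | c18 | E
#2 — 2,3 | c23 | E
#3 — 3,3 | c28 | E
#4 — 4,3 | c33 | E
#5 — 4,2 | c38 | S

path = [(0,3), (1,3), (2,3), (3,3), (4,3), (4,2)]
arrival = 38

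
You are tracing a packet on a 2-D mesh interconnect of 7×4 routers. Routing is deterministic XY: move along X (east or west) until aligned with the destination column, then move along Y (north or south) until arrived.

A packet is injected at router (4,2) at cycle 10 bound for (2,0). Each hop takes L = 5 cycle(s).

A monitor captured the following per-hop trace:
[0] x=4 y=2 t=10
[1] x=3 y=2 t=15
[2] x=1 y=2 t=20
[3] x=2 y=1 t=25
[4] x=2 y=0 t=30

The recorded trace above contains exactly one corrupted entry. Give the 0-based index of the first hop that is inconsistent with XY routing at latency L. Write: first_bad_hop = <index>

first_bad_hop = 2

hop 1: step (-1,+0), +5 cyc — ok
hop 2: step (-2,+0), +5 cyc — BAD: non-unit step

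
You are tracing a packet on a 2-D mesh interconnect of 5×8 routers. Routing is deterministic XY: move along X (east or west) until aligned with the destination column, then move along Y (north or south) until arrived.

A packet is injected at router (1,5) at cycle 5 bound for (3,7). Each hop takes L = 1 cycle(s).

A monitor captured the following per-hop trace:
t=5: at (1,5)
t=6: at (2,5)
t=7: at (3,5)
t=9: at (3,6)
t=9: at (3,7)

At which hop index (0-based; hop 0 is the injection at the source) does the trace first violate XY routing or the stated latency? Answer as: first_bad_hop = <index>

first_bad_hop = 3

check 1→ d=(1,0) cyc+1: ok
check 2→ d=(1,0) cyc+1: ok
check 3→ d=(0,1) cyc+2: BAD: Δcyc=2≠L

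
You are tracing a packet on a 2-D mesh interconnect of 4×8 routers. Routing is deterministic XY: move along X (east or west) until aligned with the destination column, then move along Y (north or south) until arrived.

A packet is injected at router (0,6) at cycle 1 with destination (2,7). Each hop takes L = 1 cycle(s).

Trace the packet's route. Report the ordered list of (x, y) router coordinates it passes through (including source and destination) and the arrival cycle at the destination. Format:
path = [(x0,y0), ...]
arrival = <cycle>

[0] x=0 y=6 t=1
[1] x=1 y=6 t=2 →E
[2] x=2 y=6 t=3 →E
[3] x=2 y=7 t=4 →N

path = [(0,6), (1,6), (2,6), (2,7)]
arrival = 4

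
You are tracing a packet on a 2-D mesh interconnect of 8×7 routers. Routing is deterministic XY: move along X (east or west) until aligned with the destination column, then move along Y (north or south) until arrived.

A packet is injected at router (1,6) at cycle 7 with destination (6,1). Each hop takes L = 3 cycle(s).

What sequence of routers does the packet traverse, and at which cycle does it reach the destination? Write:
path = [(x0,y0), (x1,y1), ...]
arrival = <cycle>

path = [(1,6), (2,6), (3,6), (4,6), (5,6), (6,6), (6,5), (6,4), (6,3), (6,2), (6,1)]
arrival = 37

[0] x=1 y=6 t=7
[1] x=2 y=6 t=10 →E
[2] x=3 y=6 t=13 →E
[3] x=4 y=6 t=16 →E
[4] x=5 y=6 t=19 →E
[5] x=6 y=6 t=22 →E
[6] x=6 y=5 t=25 →S
[7] x=6 y=4 t=28 →S
[8] x=6 y=3 t=31 →S
[9] x=6 y=2 t=34 →S
[10] x=6 y=1 t=37 →S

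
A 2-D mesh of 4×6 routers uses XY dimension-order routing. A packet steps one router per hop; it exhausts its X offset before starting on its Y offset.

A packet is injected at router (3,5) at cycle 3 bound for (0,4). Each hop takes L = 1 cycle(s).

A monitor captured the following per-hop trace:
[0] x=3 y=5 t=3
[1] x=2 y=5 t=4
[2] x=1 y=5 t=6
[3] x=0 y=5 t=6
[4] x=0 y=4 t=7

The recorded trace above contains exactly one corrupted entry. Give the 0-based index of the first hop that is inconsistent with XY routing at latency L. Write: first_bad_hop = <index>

  1: Δx=-1 Δy=+0 Δt=1 [ok]
  2: Δx=-1 Δy=+0 Δt=2 [BAD: Δcyc=2≠L]

first_bad_hop = 2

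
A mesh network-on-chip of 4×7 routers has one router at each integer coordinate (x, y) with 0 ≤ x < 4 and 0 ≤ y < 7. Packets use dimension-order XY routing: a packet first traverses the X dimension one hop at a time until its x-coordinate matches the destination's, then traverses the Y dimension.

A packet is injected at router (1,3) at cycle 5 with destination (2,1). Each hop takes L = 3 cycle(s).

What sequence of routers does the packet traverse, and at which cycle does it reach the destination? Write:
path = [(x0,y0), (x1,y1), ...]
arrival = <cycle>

path = [(1,3), (2,3), (2,2), (2,1)]
arrival = 14

t=5: at (1,3)
t=8: at (2,3) after E
t=11: at (2,2) after S
t=14: at (2,1) after S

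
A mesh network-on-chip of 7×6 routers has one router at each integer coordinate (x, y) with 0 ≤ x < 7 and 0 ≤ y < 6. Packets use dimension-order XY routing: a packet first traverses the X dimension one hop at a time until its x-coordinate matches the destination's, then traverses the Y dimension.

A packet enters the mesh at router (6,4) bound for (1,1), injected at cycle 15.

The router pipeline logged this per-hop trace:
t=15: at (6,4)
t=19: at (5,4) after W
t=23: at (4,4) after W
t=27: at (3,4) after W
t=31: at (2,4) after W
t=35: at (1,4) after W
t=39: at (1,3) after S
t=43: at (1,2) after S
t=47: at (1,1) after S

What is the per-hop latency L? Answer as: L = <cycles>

From hop 0 (15) to hop 1 (19): +4 cycles.
Each hop adds L, hence L = 4.

L = 4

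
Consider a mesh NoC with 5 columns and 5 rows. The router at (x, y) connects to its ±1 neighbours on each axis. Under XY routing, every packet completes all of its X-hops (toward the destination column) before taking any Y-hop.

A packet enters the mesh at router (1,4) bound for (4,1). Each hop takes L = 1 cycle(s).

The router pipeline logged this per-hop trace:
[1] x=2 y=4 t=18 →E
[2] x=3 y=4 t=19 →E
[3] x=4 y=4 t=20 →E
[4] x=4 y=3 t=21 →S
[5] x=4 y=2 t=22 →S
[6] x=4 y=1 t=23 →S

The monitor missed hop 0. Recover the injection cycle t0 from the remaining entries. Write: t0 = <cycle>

Hop 1 reached at cycle 18; hop k is at t0 + k·L.
Therefore t0 = 18 − L = 17.

t0 = 17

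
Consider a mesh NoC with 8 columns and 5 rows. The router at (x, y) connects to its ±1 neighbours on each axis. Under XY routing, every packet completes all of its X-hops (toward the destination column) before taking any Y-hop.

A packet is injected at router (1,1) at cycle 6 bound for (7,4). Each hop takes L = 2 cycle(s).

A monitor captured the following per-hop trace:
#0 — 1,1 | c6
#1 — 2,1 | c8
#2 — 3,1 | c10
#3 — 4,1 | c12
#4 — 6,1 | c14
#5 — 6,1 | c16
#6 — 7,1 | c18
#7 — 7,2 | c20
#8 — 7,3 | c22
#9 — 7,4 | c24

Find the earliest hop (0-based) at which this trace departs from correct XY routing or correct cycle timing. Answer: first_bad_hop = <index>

[1] (+1,+0) / 2c ⇒ ok
[2] (+1,+0) / 2c ⇒ ok
[3] (+1,+0) / 2c ⇒ ok
[4] (+2,+0) / 2c ⇒ BAD: non-unit step

first_bad_hop = 4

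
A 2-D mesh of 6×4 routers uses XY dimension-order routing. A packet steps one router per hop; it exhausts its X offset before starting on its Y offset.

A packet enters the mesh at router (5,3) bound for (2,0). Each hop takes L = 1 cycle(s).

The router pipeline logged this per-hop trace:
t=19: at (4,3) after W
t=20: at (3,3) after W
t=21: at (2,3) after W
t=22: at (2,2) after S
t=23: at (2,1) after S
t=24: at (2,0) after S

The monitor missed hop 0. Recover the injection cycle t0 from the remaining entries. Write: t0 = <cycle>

Hop 1 reached at cycle 19; hop k is at t0 + k·L.
Subtract one hop: t0 = 19 − 1 = 18.

t0 = 18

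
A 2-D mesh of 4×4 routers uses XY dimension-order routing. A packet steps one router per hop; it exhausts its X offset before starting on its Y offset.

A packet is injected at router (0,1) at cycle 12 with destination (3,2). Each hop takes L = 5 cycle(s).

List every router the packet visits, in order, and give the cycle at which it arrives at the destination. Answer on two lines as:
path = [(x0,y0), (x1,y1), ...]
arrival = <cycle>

#0 — 0,1 | c12
#1 — 1,1 | c17 | E
#2 — 2,1 | c22 | E
#3 — 3,1 | c27 | E
#4 — 3,2 | c32 | N

path = [(0,1), (1,1), (2,1), (3,1), (3,2)]
arrival = 32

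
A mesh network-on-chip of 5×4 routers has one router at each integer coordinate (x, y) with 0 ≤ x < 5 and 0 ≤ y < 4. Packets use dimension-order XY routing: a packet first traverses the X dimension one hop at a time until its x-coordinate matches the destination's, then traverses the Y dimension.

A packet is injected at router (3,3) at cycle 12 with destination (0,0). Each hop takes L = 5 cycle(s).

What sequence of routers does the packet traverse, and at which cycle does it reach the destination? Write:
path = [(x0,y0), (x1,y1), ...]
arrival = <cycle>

path = [(3,3), (2,3), (1,3), (0,3), (0,2), (0,1), (0,0)]
arrival = 42

#0 — 3,3 | c12
#1 — 2,3 | c17 | W
#2 — 1,3 | c22 | W
#3 — 0,3 | c27 | W
#4 — 0,2 | c32 | S
#5 — 0,1 | c37 | S
#6 — 0,0 | c42 | S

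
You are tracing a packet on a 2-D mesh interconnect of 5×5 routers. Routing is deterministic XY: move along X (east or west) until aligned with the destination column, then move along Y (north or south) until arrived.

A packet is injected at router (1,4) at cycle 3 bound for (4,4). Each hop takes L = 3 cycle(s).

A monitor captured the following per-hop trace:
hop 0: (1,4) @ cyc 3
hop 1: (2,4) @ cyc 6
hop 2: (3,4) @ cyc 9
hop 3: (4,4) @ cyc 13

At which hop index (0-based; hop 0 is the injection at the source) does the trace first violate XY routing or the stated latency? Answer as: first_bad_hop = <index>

first_bad_hop = 3

hop 1: step (+1,+0), +3 cyc — ok
hop 2: step (+1,+0), +3 cyc — ok
hop 3: step (+1,+0), +4 cyc — BAD: Δcyc=4≠L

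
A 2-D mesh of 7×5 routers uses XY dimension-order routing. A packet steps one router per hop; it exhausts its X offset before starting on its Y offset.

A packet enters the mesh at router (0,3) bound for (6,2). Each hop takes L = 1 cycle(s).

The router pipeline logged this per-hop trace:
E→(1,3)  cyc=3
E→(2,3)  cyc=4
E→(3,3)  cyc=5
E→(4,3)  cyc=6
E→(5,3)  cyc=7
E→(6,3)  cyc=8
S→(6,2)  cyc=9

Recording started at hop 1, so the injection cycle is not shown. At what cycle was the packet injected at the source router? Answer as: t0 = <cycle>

At hop 1 the cycle is 3; in general cyc_k = t0 + kL.
Therefore t0 = 3 − L = 2.

t0 = 2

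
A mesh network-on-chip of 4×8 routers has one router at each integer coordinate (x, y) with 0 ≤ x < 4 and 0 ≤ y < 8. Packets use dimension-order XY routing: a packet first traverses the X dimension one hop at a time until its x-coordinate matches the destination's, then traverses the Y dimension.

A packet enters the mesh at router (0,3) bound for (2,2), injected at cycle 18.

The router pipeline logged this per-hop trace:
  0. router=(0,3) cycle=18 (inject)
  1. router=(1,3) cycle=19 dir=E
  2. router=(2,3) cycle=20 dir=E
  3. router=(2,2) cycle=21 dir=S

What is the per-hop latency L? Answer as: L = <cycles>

L = 1

Between hops 0 and 1 the cycle counter advances 19 − 18 = 1.
Each hop adds L, hence L = 1.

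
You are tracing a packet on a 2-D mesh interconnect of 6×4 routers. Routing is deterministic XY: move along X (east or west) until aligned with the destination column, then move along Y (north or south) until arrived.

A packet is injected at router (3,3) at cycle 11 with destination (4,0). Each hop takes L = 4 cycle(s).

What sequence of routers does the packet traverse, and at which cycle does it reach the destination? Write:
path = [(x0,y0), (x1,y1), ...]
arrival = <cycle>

src (3,3)  cyc=11
E→(4,3)  cyc=15
S→(4,2)  cyc=19
S→(4,1)  cyc=23
S→(4,0)  cyc=27

path = [(3,3), (4,3), (4,2), (4,1), (4,0)]
arrival = 27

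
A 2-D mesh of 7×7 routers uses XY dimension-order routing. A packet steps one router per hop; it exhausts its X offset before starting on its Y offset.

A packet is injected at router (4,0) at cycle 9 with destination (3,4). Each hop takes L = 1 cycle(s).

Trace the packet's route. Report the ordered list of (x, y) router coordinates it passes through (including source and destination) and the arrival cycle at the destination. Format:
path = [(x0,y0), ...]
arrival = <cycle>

  0. router=(4,0) cycle=9 (inject)
  1. router=(3,0) cycle=10 dir=W
  2. router=(3,1) cycle=11 dir=N
  3. router=(3,2) cycle=12 dir=N
  4. router=(3,3) cycle=13 dir=N
  5. router=(3,4) cycle=14 dir=N

path = [(4,0), (3,0), (3,1), (3,2), (3,3), (3,4)]
arrival = 14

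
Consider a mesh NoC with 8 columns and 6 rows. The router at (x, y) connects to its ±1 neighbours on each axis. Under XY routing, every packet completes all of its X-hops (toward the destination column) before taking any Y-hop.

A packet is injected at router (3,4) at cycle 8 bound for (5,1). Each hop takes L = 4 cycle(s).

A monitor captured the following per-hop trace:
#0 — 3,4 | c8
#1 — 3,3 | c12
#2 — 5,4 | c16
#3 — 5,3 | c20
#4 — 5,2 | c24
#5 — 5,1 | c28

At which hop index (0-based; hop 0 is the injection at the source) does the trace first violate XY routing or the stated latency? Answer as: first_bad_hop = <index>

first_bad_hop = 1

hop 1: step (+0,-1), +4 cyc — BAD: Y-move but x=3≠5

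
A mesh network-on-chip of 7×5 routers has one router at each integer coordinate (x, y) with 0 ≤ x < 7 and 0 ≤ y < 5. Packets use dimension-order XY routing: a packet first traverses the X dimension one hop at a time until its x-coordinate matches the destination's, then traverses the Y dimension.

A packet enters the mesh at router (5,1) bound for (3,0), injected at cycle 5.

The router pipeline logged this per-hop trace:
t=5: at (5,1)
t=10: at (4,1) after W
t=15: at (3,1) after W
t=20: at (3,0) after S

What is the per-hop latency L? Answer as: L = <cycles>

Δcyc across hop 0→1: 10 − 5 = 5.
That increment is L by definition: L = 5.

L = 5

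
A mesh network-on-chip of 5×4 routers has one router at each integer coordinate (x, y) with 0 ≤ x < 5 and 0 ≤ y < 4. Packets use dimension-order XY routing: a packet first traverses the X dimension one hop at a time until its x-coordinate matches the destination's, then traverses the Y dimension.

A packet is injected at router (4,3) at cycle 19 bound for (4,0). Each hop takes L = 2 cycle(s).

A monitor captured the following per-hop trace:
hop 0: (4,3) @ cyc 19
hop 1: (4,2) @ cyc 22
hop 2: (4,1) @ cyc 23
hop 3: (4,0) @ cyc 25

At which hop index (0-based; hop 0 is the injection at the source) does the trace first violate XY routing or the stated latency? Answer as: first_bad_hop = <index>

[1] (+0,-1) / 3c ⇒ BAD: Δcyc=3≠L

first_bad_hop = 1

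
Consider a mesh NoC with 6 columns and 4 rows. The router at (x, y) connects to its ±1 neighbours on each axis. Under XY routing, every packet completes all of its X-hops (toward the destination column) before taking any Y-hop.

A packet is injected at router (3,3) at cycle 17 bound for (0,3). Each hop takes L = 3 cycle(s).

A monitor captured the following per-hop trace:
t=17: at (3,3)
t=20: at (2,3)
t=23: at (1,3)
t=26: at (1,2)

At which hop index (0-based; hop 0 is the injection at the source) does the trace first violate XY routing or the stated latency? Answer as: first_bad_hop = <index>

[1] (-1,+0) / 3c ⇒ ok
[2] (-1,+0) / 3c ⇒ ok
[3] (+0,-1) / 3c ⇒ BAD: Y-move but x=1≠0

first_bad_hop = 3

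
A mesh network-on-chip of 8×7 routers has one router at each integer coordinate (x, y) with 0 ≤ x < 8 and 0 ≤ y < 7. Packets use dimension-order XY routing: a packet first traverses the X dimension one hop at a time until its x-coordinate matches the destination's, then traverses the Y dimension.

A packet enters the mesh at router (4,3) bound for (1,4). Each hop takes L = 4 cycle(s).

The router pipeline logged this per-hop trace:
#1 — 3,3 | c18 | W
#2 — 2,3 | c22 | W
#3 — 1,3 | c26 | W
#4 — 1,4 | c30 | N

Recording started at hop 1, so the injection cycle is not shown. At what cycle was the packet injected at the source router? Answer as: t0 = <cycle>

t0 = 14

cyc[1] = 18 and cyc[k] = t0 + k·L for every k.
Therefore t0 = 18 − L = 14.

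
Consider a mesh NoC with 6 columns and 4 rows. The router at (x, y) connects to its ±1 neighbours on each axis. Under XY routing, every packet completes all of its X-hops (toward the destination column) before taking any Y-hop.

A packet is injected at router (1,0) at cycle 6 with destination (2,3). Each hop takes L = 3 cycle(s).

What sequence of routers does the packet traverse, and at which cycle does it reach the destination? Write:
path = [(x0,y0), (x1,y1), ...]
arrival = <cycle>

src (1,0)  cyc=6
E→(2,0)  cyc=9
N→(2,1)  cyc=12
N→(2,2)  cyc=15
N→(2,3)  cyc=18

path = [(1,0), (2,0), (2,1), (2,2), (2,3)]
arrival = 18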